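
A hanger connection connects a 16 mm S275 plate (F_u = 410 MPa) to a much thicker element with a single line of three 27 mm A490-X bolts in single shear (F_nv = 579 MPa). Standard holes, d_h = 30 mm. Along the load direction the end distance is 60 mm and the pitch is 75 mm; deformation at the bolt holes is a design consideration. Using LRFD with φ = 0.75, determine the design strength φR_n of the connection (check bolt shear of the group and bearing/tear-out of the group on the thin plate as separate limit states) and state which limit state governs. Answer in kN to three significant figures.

Bolt shear: A_b = π·27²/4 = 572.6 mm²; R_n = 579 × 572.6 × 3 × 1 / 1000 = 994.5 kN → 0.75 × 994.5 = 746 kN.
Bearing (1.2 l_c t F_u ≤ 2.4 d t F_u): upper limit = 2.4·27·16·410 / 1000 = 425.1 kN.
  Edge l_c = 60 − 30/2 = 45 → r_n = 354.2 kN; interior l_c = 75 − 30 = 45 → r_n = 354.2 kN.
  R_n,bearing = 1·354.2 + 2·354.2 = 1063 kN → 0.75 × 1063 = 797 kN.
Bolt shear governs: 746 kN.

746 kN (bolt shear governs)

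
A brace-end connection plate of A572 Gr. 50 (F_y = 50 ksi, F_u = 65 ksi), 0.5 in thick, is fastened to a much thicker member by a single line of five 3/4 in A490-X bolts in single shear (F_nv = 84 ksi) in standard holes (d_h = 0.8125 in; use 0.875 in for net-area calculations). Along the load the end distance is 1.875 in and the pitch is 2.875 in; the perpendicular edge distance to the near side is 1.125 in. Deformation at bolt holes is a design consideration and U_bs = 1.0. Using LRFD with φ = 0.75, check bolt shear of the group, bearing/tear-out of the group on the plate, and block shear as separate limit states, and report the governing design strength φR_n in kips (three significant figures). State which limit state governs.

139 kips (bolt shear governs)

Bolt shear: A_b = π·0.75²/4 = 0.4418 in²; R_n = 84 × 0.4418 × 5 × 1 = 185.6 kips → 0.75 × 185.6 = 139 kips.
Bearing: edge l_c = 1.469, r_n = 57.28 kips; interior l_c = 2.062, r_n = 58.5 kips; R_n = 57.28 + 4·58.5 = 291.3 kips → 218 kips.
Block shear: A_gv = 6.688, A_nv = 4.719, A_nt = 0.3438 in²; R_n = min(0.6F_uA_nv, 0.6F_yA_gv) + U_bs·F_u·A_nt = 206.4 kips → 155 kips.
Bolt shear governs: 139 kips.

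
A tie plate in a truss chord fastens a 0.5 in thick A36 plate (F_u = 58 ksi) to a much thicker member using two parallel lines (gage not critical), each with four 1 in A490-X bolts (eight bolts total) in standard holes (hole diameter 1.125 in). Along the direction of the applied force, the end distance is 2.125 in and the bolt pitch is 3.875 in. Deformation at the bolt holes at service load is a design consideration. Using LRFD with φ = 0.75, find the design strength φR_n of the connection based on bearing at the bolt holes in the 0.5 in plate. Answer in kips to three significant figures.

395 kips

Per bolt r_n = 1.2 l_c t F_u ≤ 2.4 d t F_u; upper limit = 2.4 × 1 × 0.5 × 58 = 69.6 kips.
Edge bolt: l_c = 2.125 − 1.125/2 = 1.562 in → 1.2 × 1.562 × 0.5 × 58 = 54.38 → r_n = 54.38 kips.
Interior bolts: l_c = 3.875 − 1.125 = 2.75 in → 1.2 × 2.75 × 0.5 × 58 = 95.7 → r_n = 69.6 kips.
R_n = 2 × 54.38 + 6 × 69.6 = 526.3 kips.
Design strength φR_n = 0.75 × 526.3 = 395 kips.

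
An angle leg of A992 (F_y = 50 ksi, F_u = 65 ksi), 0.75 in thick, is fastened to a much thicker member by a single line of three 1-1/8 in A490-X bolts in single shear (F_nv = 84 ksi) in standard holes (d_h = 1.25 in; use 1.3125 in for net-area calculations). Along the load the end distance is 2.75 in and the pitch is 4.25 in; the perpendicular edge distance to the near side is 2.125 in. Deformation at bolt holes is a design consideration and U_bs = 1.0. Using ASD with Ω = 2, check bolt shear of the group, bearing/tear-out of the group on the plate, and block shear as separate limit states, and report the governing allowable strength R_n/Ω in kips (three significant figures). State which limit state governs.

Bolt shear: A_b = π·1.125²/4 = 0.994 in²; R_n = 84 × 0.994 × 3 × 1 = 250.5 kips → 250.5 / 2 = 125 kips.
Bearing: edge l_c = 2.125, r_n = 124.3 kips; interior l_c = 3, r_n = 131.6 kips; R_n = 124.3 + 2·131.6 = 387.6 kips → 194 kips.
Block shear: A_gv = 8.438, A_nv = 5.977, A_nt = 1.102 in²; R_n = min(0.6F_uA_nv, 0.6F_yA_gv) + U_bs·F_u·A_nt = 304.7 kips → 152 kips.
Bolt shear governs: 125 kips.

125 kips (bolt shear governs)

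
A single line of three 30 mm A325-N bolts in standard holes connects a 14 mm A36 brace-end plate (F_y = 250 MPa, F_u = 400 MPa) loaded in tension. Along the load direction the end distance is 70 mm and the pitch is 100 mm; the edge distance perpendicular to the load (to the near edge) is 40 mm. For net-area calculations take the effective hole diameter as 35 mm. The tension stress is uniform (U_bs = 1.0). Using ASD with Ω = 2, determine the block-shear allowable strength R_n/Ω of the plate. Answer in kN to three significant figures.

346 kN

Shear plane L_v = 70 + 2·100 = 270 mm; A_gv = 270 × 14 = 3780 mm².
A_nv = (270 − 2.5·35) × 14 = 2555 mm².
A_nt = (40 − 0.5·35) × 14 = 315 mm².
0.6 F_u A_nv = 613.2 kN; 0.6 F_y A_gv = 567 kN → shear yielding governs the shear term.
R_n = 567 + 1.0 × 400 × 315 / 1000 = 693 kN.
Allowable strength R_n/Ω = 693 / 2 = 346 kN.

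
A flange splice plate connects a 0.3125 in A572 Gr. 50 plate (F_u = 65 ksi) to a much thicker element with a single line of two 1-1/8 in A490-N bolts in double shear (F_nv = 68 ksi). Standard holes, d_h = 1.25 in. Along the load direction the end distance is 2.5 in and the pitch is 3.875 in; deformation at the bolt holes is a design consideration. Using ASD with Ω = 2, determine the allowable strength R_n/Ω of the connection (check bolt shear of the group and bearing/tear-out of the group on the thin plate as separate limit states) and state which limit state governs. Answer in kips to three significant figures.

50.3 kips (bearing governs)

Bolt shear: A_b = π·1.125²/4 = 0.994 in²; R_n = 68 × 0.994 × 2 × 2 = 270.4 kips → 270.4 / 2 = 135 kips.
Bearing (1.2 l_c t F_u ≤ 2.4 d t F_u): upper limit = 2.4·1.125·0.3125·65 = 54.84 kips.
  Edge l_c = 2.5 − 1.25/2 = 1.875 → r_n = 45.7 kips; interior l_c = 3.875 − 1.25 = 2.625 → r_n = 54.84 kips.
  R_n,bearing = 1·45.7 + 1·54.84 = 100.5 kips → 100.5 / 2 = 50.3 kips.
Bearing governs: 50.3 kips.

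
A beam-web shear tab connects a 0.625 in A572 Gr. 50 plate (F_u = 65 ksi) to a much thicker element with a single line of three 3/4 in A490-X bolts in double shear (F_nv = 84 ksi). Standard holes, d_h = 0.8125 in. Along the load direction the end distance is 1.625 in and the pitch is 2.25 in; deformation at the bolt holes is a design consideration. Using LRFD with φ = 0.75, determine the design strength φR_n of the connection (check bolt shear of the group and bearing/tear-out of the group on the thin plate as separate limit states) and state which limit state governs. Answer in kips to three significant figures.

Bolt shear: A_b = π·0.75²/4 = 0.4418 in²; R_n = 84 × 0.4418 × 3 × 2 = 222.7 kips → 0.75 × 222.7 = 167 kips.
Bearing (1.2 l_c t F_u ≤ 2.4 d t F_u): upper limit = 2.4·0.75·0.625·65 = 73.12 kips.
  Edge l_c = 1.625 − 0.8125/2 = 1.219 → r_n = 59.41 kips; interior l_c = 2.25 − 0.8125 = 1.438 → r_n = 70.08 kips.
  R_n,bearing = 1·59.41 + 2·70.08 = 199.6 kips → 0.75 × 199.6 = 150 kips.
Bearing governs: 150 kips.

150 kips (bearing governs)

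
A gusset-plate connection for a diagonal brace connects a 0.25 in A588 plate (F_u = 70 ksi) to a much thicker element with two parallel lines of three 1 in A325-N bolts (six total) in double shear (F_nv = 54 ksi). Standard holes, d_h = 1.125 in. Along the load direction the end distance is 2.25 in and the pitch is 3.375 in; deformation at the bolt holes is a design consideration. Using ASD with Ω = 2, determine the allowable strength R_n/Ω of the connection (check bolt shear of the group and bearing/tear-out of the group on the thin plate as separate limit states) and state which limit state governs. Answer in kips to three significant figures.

119 kips (bearing governs)

Bolt shear: A_b = π·1²/4 = 0.7854 in²; R_n = 54 × 0.7854 × 6 × 2 = 508.9 kips → 508.9 / 2 = 254 kips.
Bearing (1.2 l_c t F_u ≤ 2.4 d t F_u): upper limit = 2.4·1·0.25·70 = 42 kips.
  Edge l_c = 2.25 − 1.125/2 = 1.688 → r_n = 35.44 kips; interior l_c = 3.375 − 1.125 = 2.25 → r_n = 42 kips.
  R_n,bearing = 2·35.44 + 4·42 = 238.9 kips → 238.9 / 2 = 119 kips.
Bearing governs: 119 kips.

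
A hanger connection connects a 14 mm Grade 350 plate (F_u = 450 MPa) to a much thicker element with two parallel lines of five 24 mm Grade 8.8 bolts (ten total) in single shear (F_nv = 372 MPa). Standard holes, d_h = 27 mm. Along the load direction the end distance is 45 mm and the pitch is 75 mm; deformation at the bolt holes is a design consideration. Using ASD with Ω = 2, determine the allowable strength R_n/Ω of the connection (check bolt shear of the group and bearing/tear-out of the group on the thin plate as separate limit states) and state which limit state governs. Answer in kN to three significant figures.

841 kN (bolt shear governs)

Bolt shear: A_b = π·24²/4 = 452.4 mm²; R_n = 372 × 452.4 × 10 × 1 / 1000 = 1683 kN → 1683 / 2 = 841 kN.
Bearing (1.2 l_c t F_u ≤ 2.4 d t F_u): upper limit = 2.4·24·14·450 / 1000 = 362.9 kN.
  Edge l_c = 45 − 27/2 = 31.5 → r_n = 238.1 kN; interior l_c = 75 − 27 = 48 → r_n = 362.9 kN.
  R_n,bearing = 2·238.1 + 8·362.9 = 3379 kN → 3379 / 2 = 1690 kN.
Bolt shear governs: 841 kN.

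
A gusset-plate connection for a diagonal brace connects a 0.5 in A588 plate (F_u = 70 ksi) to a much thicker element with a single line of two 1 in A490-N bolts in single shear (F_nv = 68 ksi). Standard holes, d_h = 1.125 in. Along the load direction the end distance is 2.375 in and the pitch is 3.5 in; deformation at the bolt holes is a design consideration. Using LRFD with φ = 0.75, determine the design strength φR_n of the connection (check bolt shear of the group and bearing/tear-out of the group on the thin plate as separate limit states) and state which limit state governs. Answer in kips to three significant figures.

Bolt shear: A_b = π·1²/4 = 0.7854 in²; R_n = 68 × 0.7854 × 2 × 1 = 106.8 kips → 0.75 × 106.8 = 80.1 kips.
Bearing (1.2 l_c t F_u ≤ 2.4 d t F_u): upper limit = 2.4·1·0.5·70 = 84 kips.
  Edge l_c = 2.375 − 1.125/2 = 1.812 → r_n = 76.12 kips; interior l_c = 3.5 − 1.125 = 2.375 → r_n = 84 kips.
  R_n,bearing = 1·76.12 + 1·84 = 160.1 kips → 0.75 × 160.1 = 120 kips.
Bolt shear governs: 80.1 kips.

80.1 kips (bolt shear governs)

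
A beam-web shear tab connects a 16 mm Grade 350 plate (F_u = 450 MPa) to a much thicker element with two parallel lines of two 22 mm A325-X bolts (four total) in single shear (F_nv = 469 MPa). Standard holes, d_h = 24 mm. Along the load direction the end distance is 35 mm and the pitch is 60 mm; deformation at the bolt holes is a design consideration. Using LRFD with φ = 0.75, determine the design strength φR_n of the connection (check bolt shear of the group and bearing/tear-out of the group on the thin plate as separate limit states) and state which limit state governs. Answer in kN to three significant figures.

535 kN (bolt shear governs)

Bolt shear: A_b = π·22²/4 = 380.1 mm²; R_n = 469 × 380.1 × 4 × 1 / 1000 = 713.1 kN → 0.75 × 713.1 = 535 kN.
Bearing (1.2 l_c t F_u ≤ 2.4 d t F_u): upper limit = 2.4·22·16·450 / 1000 = 380.2 kN.
  Edge l_c = 35 − 24/2 = 23 → r_n = 198.7 kN; interior l_c = 60 − 24 = 36 → r_n = 311 kN.
  R_n,bearing = 2·198.7 + 2·311 = 1020 kN → 0.75 × 1020 = 765 kN.
Bolt shear governs: 535 kN.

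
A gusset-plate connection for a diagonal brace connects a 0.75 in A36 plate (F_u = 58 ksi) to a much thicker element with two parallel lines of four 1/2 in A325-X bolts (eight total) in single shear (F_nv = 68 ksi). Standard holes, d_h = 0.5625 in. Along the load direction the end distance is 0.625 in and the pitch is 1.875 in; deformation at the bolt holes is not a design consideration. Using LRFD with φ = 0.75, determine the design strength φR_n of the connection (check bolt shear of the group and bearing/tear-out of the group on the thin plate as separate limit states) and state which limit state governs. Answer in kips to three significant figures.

80.1 kips (bolt shear governs)

Bolt shear: A_b = π·0.5²/4 = 0.1963 in²; R_n = 68 × 0.1963 × 8 × 1 = 106.8 kips → 0.75 × 106.8 = 80.1 kips.
Bearing (1.5 l_c t F_u ≤ 3.0 d t F_u): upper limit = 3.0·0.5·0.75·58 = 65.25 kips.
  Edge l_c = 0.625 − 0.5625/2 = 0.3438 → r_n = 22.43 kips; interior l_c = 1.875 − 0.5625 = 1.312 → r_n = 65.25 kips.
  R_n,bearing = 2·22.43 + 6·65.25 = 436.4 kips → 0.75 × 436.4 = 327 kips.
Bolt shear governs: 80.1 kips.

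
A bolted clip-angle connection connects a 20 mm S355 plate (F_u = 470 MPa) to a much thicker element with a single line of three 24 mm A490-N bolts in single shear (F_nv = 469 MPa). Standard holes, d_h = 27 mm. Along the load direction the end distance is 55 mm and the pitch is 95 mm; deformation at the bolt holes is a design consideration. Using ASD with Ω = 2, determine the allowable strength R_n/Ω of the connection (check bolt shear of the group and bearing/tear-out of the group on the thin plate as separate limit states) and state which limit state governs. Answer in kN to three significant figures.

318 kN (bolt shear governs)

Bolt shear: A_b = π·24²/4 = 452.4 mm²; R_n = 469 × 452.4 × 3 × 1 / 1000 = 636.5 kN → 636.5 / 2 = 318 kN.
Bearing (1.2 l_c t F_u ≤ 2.4 d t F_u): upper limit = 2.4·24·20·470 / 1000 = 541.4 kN.
  Edge l_c = 55 − 27/2 = 41.5 → r_n = 468.1 kN; interior l_c = 95 − 27 = 68 → r_n = 541.4 kN.
  R_n,bearing = 1·468.1 + 2·541.4 = 1551 kN → 1551 / 2 = 776 kN.
Bolt shear governs: 318 kN.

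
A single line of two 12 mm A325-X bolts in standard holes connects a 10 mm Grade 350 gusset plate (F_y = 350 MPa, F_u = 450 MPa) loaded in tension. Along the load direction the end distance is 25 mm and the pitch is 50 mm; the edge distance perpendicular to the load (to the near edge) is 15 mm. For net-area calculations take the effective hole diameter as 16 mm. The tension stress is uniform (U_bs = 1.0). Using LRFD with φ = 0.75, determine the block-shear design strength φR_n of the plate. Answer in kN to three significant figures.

Shear plane L_v = 25 + 1·50 = 75 mm; A_gv = 75 × 10 = 750 mm².
A_nv = (75 − 1.5·16) × 10 = 510 mm².
A_nt = (15 − 0.5·16) × 10 = 70 mm².
0.6 F_u A_nv = 137.7 kN; 0.6 F_y A_gv = 157.5 kN → shear rupture governs the shear term.
R_n = 137.7 + 1.0 × 450 × 70 / 1000 = 169.2 kN.
Design strength φR_n = 0.75 × 169.2 = 127 kN.

127 kN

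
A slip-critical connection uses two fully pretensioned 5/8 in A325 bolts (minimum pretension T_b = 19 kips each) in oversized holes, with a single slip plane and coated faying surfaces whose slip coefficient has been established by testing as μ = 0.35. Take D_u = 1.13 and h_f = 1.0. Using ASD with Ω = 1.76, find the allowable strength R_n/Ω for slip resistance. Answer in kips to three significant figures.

R_n = μ · D_u · h_f · T_b · n_s · n_b = 0.35 × 1.13 × 1.0 × 19 × 1 × 2 = 15.03 kips.
Allowable strength R_n/Ω = 15.03 / 1.76 = 8.54 kips.

8.54 kips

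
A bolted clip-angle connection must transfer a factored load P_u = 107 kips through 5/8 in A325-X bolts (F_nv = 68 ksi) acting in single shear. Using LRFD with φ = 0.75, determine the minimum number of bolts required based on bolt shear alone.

7 bolts

A_b = π·0.625²/4 = 0.3068 in².
Per-bolt design strength φR_n = 0.75 × 68 × 0.3068 × 1 = 15.65 kips.
n ≥ 107 / 15.65 = 6.839 → use 7 bolts.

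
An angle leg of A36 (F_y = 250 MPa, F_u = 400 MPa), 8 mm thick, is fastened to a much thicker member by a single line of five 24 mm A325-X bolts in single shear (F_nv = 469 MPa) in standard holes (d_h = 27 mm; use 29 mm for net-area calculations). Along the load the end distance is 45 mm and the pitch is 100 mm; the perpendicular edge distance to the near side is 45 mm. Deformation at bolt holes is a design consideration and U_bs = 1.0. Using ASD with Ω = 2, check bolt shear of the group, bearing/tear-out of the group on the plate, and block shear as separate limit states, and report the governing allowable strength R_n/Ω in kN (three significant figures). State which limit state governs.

Bolt shear: A_b = π·24²/4 = 452.4 mm²; R_n = 469 × 452.4 × 5 × 1 / 1000 = 1061 kN → 1061 / 2 = 530 kN.
Bearing: edge l_c = 31.5, r_n = 121 kN; interior l_c = 73, r_n = 184.3 kN; R_n = 121 + 4·184.3 = 858.2 kN → 429 kN.
Block shear: A_gv = 3560, A_nv = 2516, A_nt = 244 mm²; R_n = min(0.6F_uA_nv, 0.6F_yA_gv) + U_bs·F_u·A_nt = 631.6 kN → 316 kN.
Block shear governs: 316 kN.

316 kN (block shear governs)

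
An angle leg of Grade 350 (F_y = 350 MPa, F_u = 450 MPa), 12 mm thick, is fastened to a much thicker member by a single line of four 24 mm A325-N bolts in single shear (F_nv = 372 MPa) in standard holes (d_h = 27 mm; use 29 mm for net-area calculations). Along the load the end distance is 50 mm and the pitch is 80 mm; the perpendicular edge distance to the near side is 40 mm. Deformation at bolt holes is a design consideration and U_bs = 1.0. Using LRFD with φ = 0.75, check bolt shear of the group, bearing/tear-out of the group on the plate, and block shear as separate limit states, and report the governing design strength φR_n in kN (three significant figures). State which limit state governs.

Bolt shear: A_b = π·24²/4 = 452.4 mm²; R_n = 372 × 452.4 × 4 × 1 / 1000 = 673.2 kN → 0.75 × 673.2 = 505 kN.
Bearing: edge l_c = 36.5, r_n = 236.5 kN; interior l_c = 53, r_n = 311 kN; R_n = 236.5 + 3·311 = 1170 kN → 877 kN.
Block shear: A_gv = 3480, A_nv = 2262, A_nt = 306 mm²; R_n = min(0.6F_uA_nv, 0.6F_yA_gv) + U_bs·F_u·A_nt = 748.4 kN → 561 kN.
Bolt shear governs: 505 kN.

505 kN (bolt shear governs)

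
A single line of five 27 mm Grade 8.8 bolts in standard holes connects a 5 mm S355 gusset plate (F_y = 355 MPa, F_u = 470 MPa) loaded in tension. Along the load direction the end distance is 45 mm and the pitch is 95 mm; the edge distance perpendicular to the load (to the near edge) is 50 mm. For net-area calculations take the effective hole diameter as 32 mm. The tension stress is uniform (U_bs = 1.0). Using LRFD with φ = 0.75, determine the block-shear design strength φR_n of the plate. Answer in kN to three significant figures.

357 kN

Shear plane L_v = 45 + 4·95 = 425 mm; A_gv = 425 × 5 = 2125 mm².
A_nv = (425 − 4.5·32) × 5 = 1405 mm².
A_nt = (50 − 0.5·32) × 5 = 170 mm².
0.6 F_u A_nv = 396.2 kN; 0.6 F_y A_gv = 452.6 kN → shear rupture governs the shear term.
R_n = 396.2 + 1.0 × 470 × 170 / 1000 = 476.1 kN.
Design strength φR_n = 0.75 × 476.1 = 357 kN.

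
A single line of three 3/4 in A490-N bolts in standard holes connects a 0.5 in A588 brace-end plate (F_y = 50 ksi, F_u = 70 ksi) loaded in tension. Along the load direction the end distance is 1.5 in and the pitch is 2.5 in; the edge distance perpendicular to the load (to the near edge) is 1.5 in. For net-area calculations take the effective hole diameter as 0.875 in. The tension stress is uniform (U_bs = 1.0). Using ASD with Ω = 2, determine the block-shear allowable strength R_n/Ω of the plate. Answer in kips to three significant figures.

63.9 kips

Shear plane L_v = 1.5 + 2·2.5 = 6.5 in; A_gv = 6.5 × 0.5 = 3.25 in².
A_nv = (6.5 − 2.5·0.875) × 0.5 = 2.156 in².
A_nt = (1.5 − 0.5·0.875) × 0.5 = 0.5312 in².
0.6 F_u A_nv = 90.56 kips; 0.6 F_y A_gv = 97.5 kips → shear rupture governs the shear term.
R_n = 90.56 + 1.0 × 70 × 0.5312 = 127.8 kips.
Allowable strength R_n/Ω = 127.8 / 2 = 63.9 kips.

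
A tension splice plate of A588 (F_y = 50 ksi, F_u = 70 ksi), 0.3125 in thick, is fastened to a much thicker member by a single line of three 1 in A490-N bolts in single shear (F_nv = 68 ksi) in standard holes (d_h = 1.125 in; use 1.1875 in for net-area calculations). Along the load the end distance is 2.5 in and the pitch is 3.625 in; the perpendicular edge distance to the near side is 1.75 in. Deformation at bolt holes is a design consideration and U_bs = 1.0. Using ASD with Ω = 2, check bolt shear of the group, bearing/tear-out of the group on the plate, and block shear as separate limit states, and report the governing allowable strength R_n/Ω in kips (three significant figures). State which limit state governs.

Bolt shear: A_b = π·1²/4 = 0.7854 in²; R_n = 68 × 0.7854 × 3 × 1 = 160.2 kips → 160.2 / 2 = 80.1 kips.
Bearing: edge l_c = 1.938, r_n = 50.86 kips; interior l_c = 2.5, r_n = 52.5 kips; R_n = 50.86 + 2·52.5 = 155.9 kips → 77.9 kips.
Block shear: A_gv = 3.047, A_nv = 2.119, A_nt = 0.3613 in²; R_n = min(0.6F_uA_nv, 0.6F_yA_gv) + U_bs·F_u·A_nt = 114.3 kips → 57.1 kips.
Block shear governs: 57.1 kips.

57.1 kips (block shear governs)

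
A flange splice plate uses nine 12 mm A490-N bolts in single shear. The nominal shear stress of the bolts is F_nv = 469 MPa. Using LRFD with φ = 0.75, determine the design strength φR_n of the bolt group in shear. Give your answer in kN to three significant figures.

A_b = π × 12² / 4 = 113.1 mm².
R_n = F_nv · A_b · n · n_s = 469 × 113.1 × 9 × 1 / 1000 = 477.4 kN.
Design strength φR_n = 0.75 × 477.4 = 358 kN.

358 kN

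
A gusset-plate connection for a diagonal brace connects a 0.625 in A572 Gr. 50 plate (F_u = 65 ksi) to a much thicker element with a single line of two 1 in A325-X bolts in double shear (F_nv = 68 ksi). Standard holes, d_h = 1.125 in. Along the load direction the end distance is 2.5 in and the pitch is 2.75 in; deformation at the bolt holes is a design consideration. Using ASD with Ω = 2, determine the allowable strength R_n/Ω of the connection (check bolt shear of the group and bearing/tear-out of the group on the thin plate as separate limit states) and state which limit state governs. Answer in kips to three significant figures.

Bolt shear: A_b = π·1²/4 = 0.7854 in²; R_n = 68 × 0.7854 × 2 × 2 = 213.6 kips → 213.6 / 2 = 107 kips.
Bearing (1.2 l_c t F_u ≤ 2.4 d t F_u): upper limit = 2.4·1·0.625·65 = 97.5 kips.
  Edge l_c = 2.5 − 1.125/2 = 1.938 → r_n = 94.45 kips; interior l_c = 2.75 − 1.125 = 1.625 → r_n = 79.22 kips.
  R_n,bearing = 1·94.45 + 1·79.22 = 173.7 kips → 173.7 / 2 = 86.8 kips.
Bearing governs: 86.8 kips.

86.8 kips (bearing governs)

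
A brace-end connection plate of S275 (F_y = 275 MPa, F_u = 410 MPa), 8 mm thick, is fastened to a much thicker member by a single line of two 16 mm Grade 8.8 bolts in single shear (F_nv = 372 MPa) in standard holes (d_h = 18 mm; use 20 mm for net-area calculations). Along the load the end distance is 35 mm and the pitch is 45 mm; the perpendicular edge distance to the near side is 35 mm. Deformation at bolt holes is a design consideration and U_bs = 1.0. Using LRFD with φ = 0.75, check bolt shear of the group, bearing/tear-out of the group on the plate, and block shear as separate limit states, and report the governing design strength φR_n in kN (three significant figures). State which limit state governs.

Bolt shear: A_b = π·16²/4 = 201.1 mm²; R_n = 372 × 201.1 × 2 × 1 / 1000 = 149.6 kN → 0.75 × 149.6 = 112 kN.
Bearing: edge l_c = 26, r_n = 102.3 kN; interior l_c = 27, r_n = 106.3 kN; R_n = 102.3 + 1·106.3 = 208.6 kN → 156 kN.
Block shear: A_gv = 640, A_nv = 400, A_nt = 200 mm²; R_n = min(0.6F_uA_nv, 0.6F_yA_gv) + U_bs·F_u·A_nt = 180.4 kN → 135 kN.
Bolt shear governs: 112 kN.

112 kN (bolt shear governs)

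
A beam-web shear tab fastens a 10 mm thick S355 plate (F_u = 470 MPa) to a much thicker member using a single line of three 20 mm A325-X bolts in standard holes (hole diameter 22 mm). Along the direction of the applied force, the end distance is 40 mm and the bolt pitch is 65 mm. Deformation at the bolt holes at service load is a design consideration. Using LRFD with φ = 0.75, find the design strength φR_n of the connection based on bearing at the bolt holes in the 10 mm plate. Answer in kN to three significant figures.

461 kN

Per bolt r_n = 1.2 l_c t F_u ≤ 2.4 d t F_u; upper limit = 2.4 × 20 × 10 × 470 / 1000 = 225.6 kN.
Edge bolt: l_c = 40 − 22/2 = 29 mm → 1.2 × 29 × 10 × 470 / 1000 = 163.6 → r_n = 163.6 kN.
Interior bolts: l_c = 65 − 22 = 43 mm → 1.2 × 43 × 10 × 470 / 1000 = 242.5 → r_n = 225.6 kN.
R_n = 1 × 163.6 + 2 × 225.6 = 614.8 kN.
Design strength φR_n = 0.75 × 614.8 = 461 kN.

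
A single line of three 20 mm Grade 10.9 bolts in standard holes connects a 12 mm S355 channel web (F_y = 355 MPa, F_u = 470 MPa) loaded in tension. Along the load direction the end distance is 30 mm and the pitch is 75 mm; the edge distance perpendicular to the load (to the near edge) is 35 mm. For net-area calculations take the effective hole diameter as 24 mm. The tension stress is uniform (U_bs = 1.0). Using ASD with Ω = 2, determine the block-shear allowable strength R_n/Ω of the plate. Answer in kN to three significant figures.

268 kN

Shear plane L_v = 30 + 2·75 = 180 mm; A_gv = 180 × 12 = 2160 mm².
A_nv = (180 − 2.5·24) × 12 = 1440 mm².
A_nt = (35 − 0.5·24) × 12 = 276 mm².
0.6 F_u A_nv = 406.1 kN; 0.6 F_y A_gv = 460.1 kN → shear rupture governs the shear term.
R_n = 406.1 + 1.0 × 470 × 276 / 1000 = 535.8 kN.
Allowable strength R_n/Ω = 535.8 / 2 = 268 kN.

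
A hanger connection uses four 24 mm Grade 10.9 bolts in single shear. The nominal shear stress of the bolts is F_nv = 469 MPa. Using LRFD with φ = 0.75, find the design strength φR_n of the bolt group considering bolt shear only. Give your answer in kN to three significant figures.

637 kN

A_b = π × 24² / 4 = 452.4 mm².
R_n = F_nv · A_b · n · n_s = 469 × 452.4 × 4 × 1 / 1000 = 848.7 kN.
Design strength φR_n = 0.75 × 848.7 = 637 kN.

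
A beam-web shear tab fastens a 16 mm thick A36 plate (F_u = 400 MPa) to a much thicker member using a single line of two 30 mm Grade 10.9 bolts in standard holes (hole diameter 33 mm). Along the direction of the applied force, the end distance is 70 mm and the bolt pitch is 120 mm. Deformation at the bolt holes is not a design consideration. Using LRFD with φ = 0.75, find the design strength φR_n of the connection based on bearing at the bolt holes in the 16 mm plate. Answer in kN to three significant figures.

Per bolt r_n = 1.5 l_c t F_u ≤ 3.0 d t F_u; upper limit = 3.0 × 30 × 16 × 400 / 1000 = 576 kN.
Edge bolt: l_c = 70 − 33/2 = 53.5 mm → 1.5 × 53.5 × 16 × 400 / 1000 = 513.6 → r_n = 513.6 kN.
Interior bolts: l_c = 120 − 33 = 87 mm → 1.5 × 87 × 16 × 400 / 1000 = 835.2 → r_n = 576 kN.
R_n = 1 × 513.6 + 1 × 576 = 1090 kN.
Design strength φR_n = 0.75 × 1090 = 817 kN.

817 kN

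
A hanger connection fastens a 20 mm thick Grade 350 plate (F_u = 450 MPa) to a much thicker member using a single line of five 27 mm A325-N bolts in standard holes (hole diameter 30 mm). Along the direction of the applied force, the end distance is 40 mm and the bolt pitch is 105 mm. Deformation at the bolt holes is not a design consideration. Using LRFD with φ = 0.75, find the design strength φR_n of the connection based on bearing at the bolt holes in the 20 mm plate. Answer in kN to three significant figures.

Per bolt r_n = 1.5 l_c t F_u ≤ 3.0 d t F_u; upper limit = 3.0 × 27 × 20 × 450 / 1000 = 729 kN.
Edge bolt: l_c = 40 − 30/2 = 25 mm → 1.5 × 25 × 20 × 450 / 1000 = 337.5 → r_n = 337.5 kN.
Interior bolts: l_c = 105 − 30 = 75 mm → 1.5 × 75 × 20 × 450 / 1000 = 1012 → r_n = 729 kN.
R_n = 1 × 337.5 + 4 × 729 = 3254 kN.
Design strength φR_n = 0.75 × 3254 = 2440 kN.

2440 kN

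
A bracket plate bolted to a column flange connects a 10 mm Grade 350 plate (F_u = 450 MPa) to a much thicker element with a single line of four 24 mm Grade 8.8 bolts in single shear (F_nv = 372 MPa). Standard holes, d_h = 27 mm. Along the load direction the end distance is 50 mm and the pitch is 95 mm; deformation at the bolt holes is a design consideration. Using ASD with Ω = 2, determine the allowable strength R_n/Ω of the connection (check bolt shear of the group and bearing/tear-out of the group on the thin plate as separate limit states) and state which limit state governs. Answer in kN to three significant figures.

Bolt shear: A_b = π·24²/4 = 452.4 mm²; R_n = 372 × 452.4 × 4 × 1 / 1000 = 673.2 kN → 673.2 / 2 = 337 kN.
Bearing (1.2 l_c t F_u ≤ 2.4 d t F_u): upper limit = 2.4·24·10·450 / 1000 = 259.2 kN.
  Edge l_c = 50 − 27/2 = 36.5 → r_n = 197.1 kN; interior l_c = 95 − 27 = 68 → r_n = 259.2 kN.
  R_n,bearing = 1·197.1 + 3·259.2 = 974.7 kN → 974.7 / 2 = 487 kN.
Bolt shear governs: 337 kN.

337 kN (bolt shear governs)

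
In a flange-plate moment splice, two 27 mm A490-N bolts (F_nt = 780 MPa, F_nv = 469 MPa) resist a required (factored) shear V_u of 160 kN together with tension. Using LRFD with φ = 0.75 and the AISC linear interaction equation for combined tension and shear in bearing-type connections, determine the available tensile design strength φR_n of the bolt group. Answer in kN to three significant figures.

605 kN

A_b = π·27²/4 = 572.6 mm²; f_rv = 160 × 1000 / (2 × 572.6) = 139.7 MPa.
F'_nt = 1.3 F_nt − (F_nt / φF_nv) f_rv = 1.3·780 − (780/(0.75·469))·139.7 = 704.2 MPa, capped at F_nt → F'_nt = 704.2 MPa.
R_n = F'_nt · A_b · n = 704.2 × 572.6 × 2 / 1000 = 806.3 kN.
Design strength φR_n = 0.75 × 806.3 = 605 kN.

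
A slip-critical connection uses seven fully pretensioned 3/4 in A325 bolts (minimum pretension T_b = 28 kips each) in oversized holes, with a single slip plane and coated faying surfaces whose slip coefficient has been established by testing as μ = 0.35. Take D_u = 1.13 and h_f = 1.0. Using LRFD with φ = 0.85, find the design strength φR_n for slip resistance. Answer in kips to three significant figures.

65.9 kips

R_n = μ · D_u · h_f · T_b · n_s · n_b = 0.35 × 1.13 × 1.0 × 28 × 1 × 7 = 77.52 kips.
Design strength φR_n = 0.85 × 77.52 = 65.9 kips.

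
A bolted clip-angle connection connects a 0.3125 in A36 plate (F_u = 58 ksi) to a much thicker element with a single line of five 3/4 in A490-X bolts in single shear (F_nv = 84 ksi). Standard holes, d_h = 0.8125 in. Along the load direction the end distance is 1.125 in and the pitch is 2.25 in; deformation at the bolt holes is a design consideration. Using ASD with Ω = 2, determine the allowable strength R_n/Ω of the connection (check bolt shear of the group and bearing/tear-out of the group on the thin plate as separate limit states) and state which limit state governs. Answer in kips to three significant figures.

Bolt shear: A_b = π·0.75²/4 = 0.4418 in²; R_n = 84 × 0.4418 × 5 × 1 = 185.6 kips → 185.6 / 2 = 92.8 kips.
Bearing (1.2 l_c t F_u ≤ 2.4 d t F_u): upper limit = 2.4·0.75·0.3125·58 = 32.62 kips.
  Edge l_c = 1.125 − 0.8125/2 = 0.7188 → r_n = 15.63 kips; interior l_c = 2.25 − 0.8125 = 1.438 → r_n = 31.27 kips.
  R_n,bearing = 1·15.63 + 4·31.27 = 140.7 kips → 140.7 / 2 = 70.3 kips.
Bearing governs: 70.3 kips.

70.3 kips (bearing governs)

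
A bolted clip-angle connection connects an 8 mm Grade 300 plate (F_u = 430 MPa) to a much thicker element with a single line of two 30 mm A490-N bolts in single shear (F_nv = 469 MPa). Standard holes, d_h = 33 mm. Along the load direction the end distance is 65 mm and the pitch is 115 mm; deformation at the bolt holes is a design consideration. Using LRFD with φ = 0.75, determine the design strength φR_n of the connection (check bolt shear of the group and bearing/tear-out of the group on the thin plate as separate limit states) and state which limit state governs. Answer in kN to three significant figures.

Bolt shear: A_b = π·30²/4 = 706.9 mm²; R_n = 469 × 706.9 × 2 × 1 / 1000 = 663 kN → 0.75 × 663 = 497 kN.
Bearing (1.2 l_c t F_u ≤ 2.4 d t F_u): upper limit = 2.4·30·8·430 / 1000 = 247.7 kN.
  Edge l_c = 65 − 33/2 = 48.5 → r_n = 200.2 kN; interior l_c = 115 − 33 = 82 → r_n = 247.7 kN.
  R_n,bearing = 1·200.2 + 1·247.7 = 447.9 kN → 0.75 × 447.9 = 336 kN.
Bearing governs: 336 kN.

336 kN (bearing governs)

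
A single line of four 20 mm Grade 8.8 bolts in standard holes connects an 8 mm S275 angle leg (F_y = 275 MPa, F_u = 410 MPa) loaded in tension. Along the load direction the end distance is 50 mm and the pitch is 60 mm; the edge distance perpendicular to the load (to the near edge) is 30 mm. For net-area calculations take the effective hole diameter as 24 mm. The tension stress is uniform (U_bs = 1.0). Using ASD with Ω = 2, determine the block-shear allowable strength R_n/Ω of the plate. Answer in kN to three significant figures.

Shear plane L_v = 50 + 3·60 = 230 mm; A_gv = 230 × 8 = 1840 mm².
A_nv = (230 − 3.5·24) × 8 = 1168 mm².
A_nt = (30 − 0.5·24) × 8 = 144 mm².
0.6 F_u A_nv = 287.3 kN; 0.6 F_y A_gv = 303.6 kN → shear rupture governs the shear term.
R_n = 287.3 + 1.0 × 410 × 144 / 1000 = 346.4 kN.
Allowable strength R_n/Ω = 346.4 / 2 = 173 kN.

173 kN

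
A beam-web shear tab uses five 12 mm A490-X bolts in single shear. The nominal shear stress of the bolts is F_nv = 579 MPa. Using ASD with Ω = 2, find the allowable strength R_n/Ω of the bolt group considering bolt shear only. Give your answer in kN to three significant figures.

164 kN

A_b = π × 12² / 4 = 113.1 mm².
R_n = F_nv · A_b · n · n_s = 579 × 113.1 × 5 × 1 / 1000 = 327.4 kN.
Allowable strength R_n/Ω = 327.4 / 2 = 164 kN.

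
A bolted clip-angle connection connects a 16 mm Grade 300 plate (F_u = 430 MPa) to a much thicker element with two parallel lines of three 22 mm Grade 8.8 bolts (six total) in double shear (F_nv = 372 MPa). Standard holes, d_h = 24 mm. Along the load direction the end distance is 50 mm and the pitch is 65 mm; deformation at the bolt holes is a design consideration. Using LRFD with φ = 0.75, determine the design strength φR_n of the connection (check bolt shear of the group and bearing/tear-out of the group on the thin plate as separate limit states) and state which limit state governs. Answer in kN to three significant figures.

1270 kN (bolt shear governs)

Bolt shear: A_b = π·22²/4 = 380.1 mm²; R_n = 372 × 380.1 × 6 × 2 / 1000 = 1697 kN → 0.75 × 1697 = 1270 kN.
Bearing (1.2 l_c t F_u ≤ 2.4 d t F_u): upper limit = 2.4·22·16·430 / 1000 = 363.3 kN.
  Edge l_c = 50 − 24/2 = 38 → r_n = 313.7 kN; interior l_c = 65 − 24 = 41 → r_n = 338.5 kN.
  R_n,bearing = 2·313.7 + 4·338.5 = 1981 kN → 0.75 × 1981 = 1490 kN.
Bolt shear governs: 1270 kN.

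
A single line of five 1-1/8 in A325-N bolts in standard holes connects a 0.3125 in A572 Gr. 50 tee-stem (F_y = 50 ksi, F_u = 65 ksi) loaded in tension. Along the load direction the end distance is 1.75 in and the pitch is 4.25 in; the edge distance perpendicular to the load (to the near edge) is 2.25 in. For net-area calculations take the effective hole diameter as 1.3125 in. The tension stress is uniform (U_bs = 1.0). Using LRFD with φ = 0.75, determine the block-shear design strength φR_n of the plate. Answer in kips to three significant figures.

Shear plane L_v = 1.75 + 4·4.25 = 18.75 in; A_gv = 18.75 × 0.3125 = 5.859 in².
A_nv = (18.75 − 4.5·1.3125) × 0.3125 = 4.014 in².
A_nt = (2.25 − 0.5·1.3125) × 0.3125 = 0.498 in².
0.6 F_u A_nv = 156.5 kips; 0.6 F_y A_gv = 175.8 kips → shear rupture governs the shear term.
R_n = 156.5 + 1.0 × 65 × 0.498 = 188.9 kips.
Design strength φR_n = 0.75 × 188.9 = 142 kips.

142 kips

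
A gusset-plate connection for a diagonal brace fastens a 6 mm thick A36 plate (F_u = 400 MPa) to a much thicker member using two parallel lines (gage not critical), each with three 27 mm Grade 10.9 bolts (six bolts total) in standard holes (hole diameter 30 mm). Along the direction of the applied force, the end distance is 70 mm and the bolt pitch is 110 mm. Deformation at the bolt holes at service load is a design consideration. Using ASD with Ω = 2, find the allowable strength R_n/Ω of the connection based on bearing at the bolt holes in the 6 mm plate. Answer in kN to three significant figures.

467 kN

Per bolt r_n = 1.2 l_c t F_u ≤ 2.4 d t F_u; upper limit = 2.4 × 27 × 6 × 400 / 1000 = 155.5 kN.
Edge bolt: l_c = 70 − 30/2 = 55 mm → 1.2 × 55 × 6 × 400 / 1000 = 158.4 → r_n = 155.5 kN.
Interior bolts: l_c = 110 − 30 = 80 mm → 1.2 × 80 × 6 × 400 / 1000 = 230.4 → r_n = 155.5 kN.
R_n = 2 × 155.5 + 4 × 155.5 = 933.1 kN.
Allowable strength R_n/Ω = 933.1 / 2 = 467 kN.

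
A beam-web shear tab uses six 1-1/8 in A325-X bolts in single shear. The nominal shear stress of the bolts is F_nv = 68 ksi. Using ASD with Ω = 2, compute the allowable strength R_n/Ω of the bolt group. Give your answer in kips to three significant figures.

A_b = π × 1.125² / 4 = 0.994 in².
R_n = F_nv · A_b · n · n_s = 68 × 0.994 × 6 × 1 = 405.6 kips.
Allowable strength R_n/Ω = 405.6 / 2 = 203 kips.

203 kips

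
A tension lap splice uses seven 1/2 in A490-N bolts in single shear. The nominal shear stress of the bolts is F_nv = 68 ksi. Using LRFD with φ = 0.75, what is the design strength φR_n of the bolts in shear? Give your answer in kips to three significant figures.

A_b = π × 0.5² / 4 = 0.1963 in².
R_n = F_nv · A_b · n · n_s = 68 × 0.1963 × 7 × 1 = 93.46 kips.
Design strength φR_n = 0.75 × 93.46 = 70.1 kips.

70.1 kips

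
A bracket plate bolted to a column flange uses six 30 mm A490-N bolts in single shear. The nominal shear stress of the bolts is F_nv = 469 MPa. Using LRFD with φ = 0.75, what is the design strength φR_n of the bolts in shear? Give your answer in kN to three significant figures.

A_b = π × 30² / 4 = 706.9 mm².
R_n = F_nv · A_b · n · n_s = 469 × 706.9 × 6 × 1 / 1000 = 1989 kN.
Design strength φR_n = 0.75 × 1989 = 1490 kN.

1490 kN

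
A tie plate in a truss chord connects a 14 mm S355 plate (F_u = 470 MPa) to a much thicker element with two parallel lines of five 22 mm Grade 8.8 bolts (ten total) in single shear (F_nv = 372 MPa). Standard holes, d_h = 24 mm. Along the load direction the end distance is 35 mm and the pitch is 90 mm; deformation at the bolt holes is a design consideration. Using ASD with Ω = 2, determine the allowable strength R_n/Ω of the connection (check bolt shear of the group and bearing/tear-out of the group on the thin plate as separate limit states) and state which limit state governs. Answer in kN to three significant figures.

Bolt shear: A_b = π·22²/4 = 380.1 mm²; R_n = 372 × 380.1 × 10 × 1 / 1000 = 1414 kN → 1414 / 2 = 707 kN.
Bearing (1.2 l_c t F_u ≤ 2.4 d t F_u): upper limit = 2.4·22·14·470 / 1000 = 347.4 kN.
  Edge l_c = 35 − 24/2 = 23 → r_n = 181.6 kN; interior l_c = 90 − 24 = 66 → r_n = 347.4 kN.
  R_n,bearing = 2·181.6 + 8·347.4 = 3143 kN → 3143 / 2 = 1570 kN.
Bolt shear governs: 707 kN.

707 kN (bolt shear governs)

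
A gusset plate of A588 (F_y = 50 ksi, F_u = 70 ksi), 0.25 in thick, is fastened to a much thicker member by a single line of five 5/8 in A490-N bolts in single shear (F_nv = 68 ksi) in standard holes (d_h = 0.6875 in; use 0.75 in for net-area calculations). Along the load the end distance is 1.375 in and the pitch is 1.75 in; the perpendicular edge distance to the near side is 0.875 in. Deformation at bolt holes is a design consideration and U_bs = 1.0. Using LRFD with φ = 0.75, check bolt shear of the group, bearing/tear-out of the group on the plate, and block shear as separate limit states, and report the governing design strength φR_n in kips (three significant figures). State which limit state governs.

45.9 kips (block shear governs)

Bolt shear: A_b = π·0.625²/4 = 0.3068 in²; R_n = 68 × 0.3068 × 5 × 1 = 104.3 kips → 0.75 × 104.3 = 78.2 kips.
Bearing: edge l_c = 1.031, r_n = 21.66 kips; interior l_c = 1.062, r_n = 22.31 kips; R_n = 21.66 + 4·22.31 = 110.9 kips → 83.2 kips.
Block shear: A_gv = 2.094, A_nv = 1.25, A_nt = 0.125 in²; R_n = min(0.6F_uA_nv, 0.6F_yA_gv) + U_bs·F_u·A_nt = 61.25 kips → 45.9 kips.
Block shear governs: 45.9 kips.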